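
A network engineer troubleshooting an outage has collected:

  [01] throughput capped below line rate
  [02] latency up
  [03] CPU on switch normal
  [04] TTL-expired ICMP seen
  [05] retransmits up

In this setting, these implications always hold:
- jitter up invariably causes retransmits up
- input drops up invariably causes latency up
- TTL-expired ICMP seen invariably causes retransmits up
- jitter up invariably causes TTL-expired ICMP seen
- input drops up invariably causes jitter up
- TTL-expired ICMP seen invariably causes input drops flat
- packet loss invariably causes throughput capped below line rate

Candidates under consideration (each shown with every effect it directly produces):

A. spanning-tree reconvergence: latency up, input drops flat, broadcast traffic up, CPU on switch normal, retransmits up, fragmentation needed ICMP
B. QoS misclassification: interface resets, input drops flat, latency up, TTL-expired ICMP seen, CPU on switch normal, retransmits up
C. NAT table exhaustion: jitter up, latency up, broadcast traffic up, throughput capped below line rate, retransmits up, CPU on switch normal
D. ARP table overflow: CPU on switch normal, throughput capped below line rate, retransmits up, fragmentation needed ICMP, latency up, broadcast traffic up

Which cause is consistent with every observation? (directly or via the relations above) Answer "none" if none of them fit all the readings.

C

Testing each hypothesis:
(A) spanning-tree reconvergence — throughput capped below line rate ✗; latency up ✓; CPU on switch normal ✓; TTL-expired ICMP seen ✗; retransmits up ✓
(B) QoS misclassification — does not account for throughput capped below line rate
(C) NAT table exhaustion — throughput capped below line rate ✓; latency up ✓; CPU on switch normal ✓; TTL-expired ICMP seen ✓ (by jitter up → TTL-expired ICMP seen); retransmits up ✓
(D) ARP table overflow — throughput capped below line rate ✓; latency up ✓; CPU on switch normal ✓; TTL-expired ICMP seen ✗; retransmits up ✓
Only (C) is consistent with every observation.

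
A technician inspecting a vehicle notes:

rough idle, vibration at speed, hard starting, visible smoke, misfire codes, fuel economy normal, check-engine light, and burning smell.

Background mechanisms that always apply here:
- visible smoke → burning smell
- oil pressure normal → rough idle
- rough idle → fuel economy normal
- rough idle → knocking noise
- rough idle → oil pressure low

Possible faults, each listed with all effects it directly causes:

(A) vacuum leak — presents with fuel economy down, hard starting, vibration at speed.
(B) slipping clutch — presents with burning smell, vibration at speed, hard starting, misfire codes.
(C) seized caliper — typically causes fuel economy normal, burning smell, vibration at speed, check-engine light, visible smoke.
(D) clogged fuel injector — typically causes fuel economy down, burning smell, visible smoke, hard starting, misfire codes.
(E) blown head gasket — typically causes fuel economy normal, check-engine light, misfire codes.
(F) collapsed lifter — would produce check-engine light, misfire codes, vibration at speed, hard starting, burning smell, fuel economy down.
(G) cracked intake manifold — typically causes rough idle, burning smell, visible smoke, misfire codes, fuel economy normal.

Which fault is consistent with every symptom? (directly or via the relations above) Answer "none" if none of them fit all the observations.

Checking each candidate against the observations:
(A) vacuum leak — rough idle ✗; vibration at speed ✓; hard starting ✓; visible smoke ✗; misfire codes ✗; fuel economy normal ✗; check-engine light ✗; burning smell ✗
(B) slipping clutch — rough idle ✗; vibration at speed ✓; hard starting ✓; visible smoke ✗; misfire codes ✓; fuel economy normal ✗; check-engine light ✗; burning smell ✓
(C) seized caliper — rough idle ✗; vibration at speed ✓; hard starting ✗; visible smoke ✓; misfire codes ✗; fuel economy normal ✓; check-engine light ✓; burning smell ✓
(D) clogged fuel injector — fails on rough idle, vibration at speed, fuel economy normal, check-engine light (predicts fuel economy down, not fuel economy normal)
(E) blown head gasket — rough idle ✗; vibration at speed ✗; hard starting ✗; visible smoke ✗; misfire codes ✓; fuel economy normal ✓; check-engine light ✓; burning smell ✗
(F) collapsed lifter — rough idle ✗; vibration at speed ✓; hard starting ✓; visible smoke ✗; misfire codes ✓; fuel economy normal ✗; check-engine light ✓; burning smell ✓
(G) cracked intake manifold — rough idle ✓; vibration at speed ✗; hard starting ✗; visible smoke ✓; misfire codes ✓; fuel economy normal ✓; check-engine light ✗; burning smell ✓
None of the listed candidates fits everything.

none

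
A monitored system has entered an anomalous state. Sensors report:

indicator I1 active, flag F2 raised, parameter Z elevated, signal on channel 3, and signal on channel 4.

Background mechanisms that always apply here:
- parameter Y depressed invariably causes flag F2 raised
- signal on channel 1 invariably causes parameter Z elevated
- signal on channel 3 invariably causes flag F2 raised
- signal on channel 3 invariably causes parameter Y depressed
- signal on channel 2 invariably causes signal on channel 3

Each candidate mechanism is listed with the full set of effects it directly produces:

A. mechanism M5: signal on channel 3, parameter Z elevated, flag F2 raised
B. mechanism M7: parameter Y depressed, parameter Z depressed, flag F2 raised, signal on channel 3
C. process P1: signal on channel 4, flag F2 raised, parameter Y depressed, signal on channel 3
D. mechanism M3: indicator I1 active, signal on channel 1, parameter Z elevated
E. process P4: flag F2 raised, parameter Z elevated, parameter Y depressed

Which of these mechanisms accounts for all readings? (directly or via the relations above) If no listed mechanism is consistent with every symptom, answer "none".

Testing each hypothesis:
(A) mechanism M5 — indicator I1 active miss; flag F2 raised match; parameter Z elevated match; signal on channel 3 match; signal on channel 4 miss
(B) mechanism M7 — fails on indicator I1 active, parameter Z elevated, signal on channel 4 (predicts parameter Z depressed, not parameter Z elevated)
(C) process P1 — does not account for indicator I1 active, parameter Z elevated
(D) mechanism M3 — indicator I1 active match; flag F2 raised miss; parameter Z elevated match; signal on channel 3 miss; signal on channel 4 miss
(E) process P4 — indicator I1 active miss; flag F2 raised match; parameter Z elevated match; signal on channel 3 miss; signal on channel 4 miss
Every candidate fails on at least one observation.

none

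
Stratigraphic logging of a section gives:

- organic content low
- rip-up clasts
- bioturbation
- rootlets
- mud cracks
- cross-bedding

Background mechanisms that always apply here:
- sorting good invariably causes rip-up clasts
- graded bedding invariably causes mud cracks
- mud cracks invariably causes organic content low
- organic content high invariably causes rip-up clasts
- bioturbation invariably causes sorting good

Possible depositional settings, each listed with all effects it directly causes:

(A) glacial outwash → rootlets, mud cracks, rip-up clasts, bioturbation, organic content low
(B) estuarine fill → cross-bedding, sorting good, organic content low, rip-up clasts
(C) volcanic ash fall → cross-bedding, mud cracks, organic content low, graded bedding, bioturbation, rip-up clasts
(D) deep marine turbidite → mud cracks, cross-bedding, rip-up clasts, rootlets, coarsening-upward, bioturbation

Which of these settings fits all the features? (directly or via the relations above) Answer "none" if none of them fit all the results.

For each candidate, compare predicted effects to what was observed:
(A) glacial outwash — organic content low match; rip-up clasts match; bioturbation match; rootlets match; mud cracks match; cross-bedding miss
(B) estuarine fill — organic content low match; rip-up clasts match; bioturbation miss; rootlets miss; mud cracks miss; cross-bedding match
(C) volcanic ash fall — organic content low match; rip-up clasts match; bioturbation match; rootlets miss; mud cracks match; cross-bedding match
(D) deep marine turbidite — organic content low match (through mud cracks → organic content low); rip-up clasts match; bioturbation match; rootlets match; mud cracks match; cross-bedding match
Only (D) is consistent with every observation.

D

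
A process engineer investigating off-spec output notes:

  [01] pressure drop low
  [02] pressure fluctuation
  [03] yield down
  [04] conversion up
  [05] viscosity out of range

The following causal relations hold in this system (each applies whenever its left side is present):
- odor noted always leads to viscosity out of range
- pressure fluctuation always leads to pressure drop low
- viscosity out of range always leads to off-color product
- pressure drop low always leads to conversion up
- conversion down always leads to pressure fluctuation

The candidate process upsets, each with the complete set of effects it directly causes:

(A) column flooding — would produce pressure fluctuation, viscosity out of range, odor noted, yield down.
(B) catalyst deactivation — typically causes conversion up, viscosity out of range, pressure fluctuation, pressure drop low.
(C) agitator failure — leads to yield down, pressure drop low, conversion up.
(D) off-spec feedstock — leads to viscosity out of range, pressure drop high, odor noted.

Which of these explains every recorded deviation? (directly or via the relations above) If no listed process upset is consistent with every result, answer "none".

Per-candidate check:
(A) column flooding — accounts for every observation (pressure drop low by pressure fluctuation → pressure drop low)
(B) catalyst deactivation — pressure drop low match; pressure fluctuation match; yield down miss; conversion up match; viscosity out of range match
(C) agitator failure — pressure drop low match; pressure fluctuation miss; yield down match; conversion up match; viscosity out of range miss
(D) off-spec feedstock — fails on pressure drop low, pressure fluctuation, yield down, conversion up (predicts pressure drop high, not pressure drop low)
(A) alone accounts for all the evidence.

A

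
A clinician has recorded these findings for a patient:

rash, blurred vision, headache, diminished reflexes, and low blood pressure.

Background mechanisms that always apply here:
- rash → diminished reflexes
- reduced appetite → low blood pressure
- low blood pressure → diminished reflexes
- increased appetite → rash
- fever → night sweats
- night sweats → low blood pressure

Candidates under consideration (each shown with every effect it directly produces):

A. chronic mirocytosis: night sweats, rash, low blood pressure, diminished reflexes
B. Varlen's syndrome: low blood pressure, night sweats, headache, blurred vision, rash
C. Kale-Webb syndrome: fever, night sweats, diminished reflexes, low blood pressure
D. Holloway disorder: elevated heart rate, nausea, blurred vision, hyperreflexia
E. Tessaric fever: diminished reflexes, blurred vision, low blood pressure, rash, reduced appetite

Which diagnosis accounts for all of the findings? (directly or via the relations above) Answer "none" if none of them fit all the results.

B

Per-candidate check:
(A) chronic mirocytosis — rash yes; blurred vision NO; headache NO; diminished reflexes yes; low blood pressure yes
(B) Varlen's syndrome — rash yes; blurred vision yes; headache yes; diminished reflexes yes (via low blood pressure → diminished reflexes); low blood pressure yes
(C) Kale-Webb syndrome — does not account for rash, blurred vision, headache
(D) Holloway disorder — fails on rash, headache, diminished reflexes, low blood pressure (predicts hyperreflexia, not diminished reflexes)
(E) Tessaric fever — rash yes; blurred vision yes; headache NO; diminished reflexes yes; low blood pressure yes
(B) is the only candidate with no mismatches.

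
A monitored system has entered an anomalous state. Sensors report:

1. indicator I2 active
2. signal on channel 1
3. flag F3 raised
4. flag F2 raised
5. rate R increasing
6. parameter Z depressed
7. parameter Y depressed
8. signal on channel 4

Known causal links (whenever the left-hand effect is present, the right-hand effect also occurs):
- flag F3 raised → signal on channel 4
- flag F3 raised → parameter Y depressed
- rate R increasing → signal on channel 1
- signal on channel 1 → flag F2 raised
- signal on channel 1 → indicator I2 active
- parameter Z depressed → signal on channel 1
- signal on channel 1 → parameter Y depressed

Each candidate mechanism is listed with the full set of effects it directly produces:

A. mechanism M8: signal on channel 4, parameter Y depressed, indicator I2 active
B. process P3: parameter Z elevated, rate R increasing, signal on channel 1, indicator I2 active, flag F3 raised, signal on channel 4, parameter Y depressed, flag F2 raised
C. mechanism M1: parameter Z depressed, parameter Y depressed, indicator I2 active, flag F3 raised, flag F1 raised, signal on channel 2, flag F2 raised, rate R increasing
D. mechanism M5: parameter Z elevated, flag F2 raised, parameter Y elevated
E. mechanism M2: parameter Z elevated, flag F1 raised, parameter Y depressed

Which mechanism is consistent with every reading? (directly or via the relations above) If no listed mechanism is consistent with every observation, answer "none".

C

Per-candidate check:
(A) mechanism M8 — indicator I2 active match; signal on channel 1 miss; flag F3 raised miss; flag F2 raised miss; rate R increasing miss; parameter Z depressed miss; parameter Y depressed match; signal on channel 4 match
(B) process P3 — fails on parameter Z depressed (predicts parameter Z elevated, not parameter Z depressed)
(C) mechanism M1 — indicator I2 active match; signal on channel 1 match (by rate R increasing → signal on channel 1); flag F3 raised match; flag F2 raised match; rate R increasing match; parameter Z depressed match; parameter Y depressed match; signal on channel 4 match (by flag F3 raised → signal on channel 4)
(D) mechanism M5 — indicator I2 active miss; signal on channel 1 miss; flag F3 raised miss; flag F2 raised match; rate R increasing miss; parameter Z depressed miss; parameter Y depressed miss; signal on channel 4 miss
(E) mechanism M2 — fails on indicator I2 active, signal on channel 1, flag F3 raised, flag F2 raised, rate R increasing, parameter Z depressed, signal on channel 4 (predicts parameter Z elevated, not parameter Z depressed)
(C) alone accounts for all the evidence.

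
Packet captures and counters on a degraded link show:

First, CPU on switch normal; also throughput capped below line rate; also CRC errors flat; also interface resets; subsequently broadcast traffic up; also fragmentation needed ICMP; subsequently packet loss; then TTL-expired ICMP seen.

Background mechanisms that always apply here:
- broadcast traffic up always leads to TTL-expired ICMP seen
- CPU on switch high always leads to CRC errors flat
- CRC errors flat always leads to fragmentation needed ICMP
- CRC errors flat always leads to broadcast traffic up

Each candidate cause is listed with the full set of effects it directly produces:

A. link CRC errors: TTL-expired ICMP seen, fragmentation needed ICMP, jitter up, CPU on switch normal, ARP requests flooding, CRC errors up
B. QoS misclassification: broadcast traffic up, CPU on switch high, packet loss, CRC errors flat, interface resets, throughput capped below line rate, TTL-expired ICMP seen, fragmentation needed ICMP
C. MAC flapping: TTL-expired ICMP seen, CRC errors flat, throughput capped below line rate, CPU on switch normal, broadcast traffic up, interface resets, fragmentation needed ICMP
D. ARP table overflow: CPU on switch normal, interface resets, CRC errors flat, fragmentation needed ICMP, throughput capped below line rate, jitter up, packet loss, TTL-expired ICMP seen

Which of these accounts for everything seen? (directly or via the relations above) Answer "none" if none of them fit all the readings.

D

Checking each candidate against the observations:
(A) link CRC errors — fails on throughput capped below line rate, CRC errors flat, interface resets, broadcast traffic up, packet loss (predicts CRC errors up, not CRC errors flat)
(B) QoS misclassification — CPU on switch normal ✗; throughput capped below line rate ✓; CRC errors flat ✓; interface resets ✓; broadcast traffic up ✓; fragmentation needed ICMP ✓; packet loss ✓; TTL-expired ICMP seen ✓
(C) MAC flapping — does not account for packet loss
(D) ARP table overflow — accounts for every observation (broadcast traffic up via CRC errors flat → broadcast traffic up)
(D) alone accounts for all the evidence.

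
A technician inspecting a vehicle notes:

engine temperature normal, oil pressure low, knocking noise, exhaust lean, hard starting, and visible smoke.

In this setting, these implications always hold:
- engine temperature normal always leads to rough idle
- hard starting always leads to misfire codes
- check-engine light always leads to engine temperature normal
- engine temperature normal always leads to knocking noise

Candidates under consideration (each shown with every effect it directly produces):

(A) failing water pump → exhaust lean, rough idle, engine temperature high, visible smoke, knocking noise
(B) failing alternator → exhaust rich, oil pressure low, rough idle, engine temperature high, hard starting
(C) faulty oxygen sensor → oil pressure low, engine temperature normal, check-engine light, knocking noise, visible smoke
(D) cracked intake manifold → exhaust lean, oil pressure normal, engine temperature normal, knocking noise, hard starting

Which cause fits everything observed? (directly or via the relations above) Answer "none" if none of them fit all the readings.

none

Checking each candidate against the observations:
(A) failing water pump — fails on engine temperature normal, oil pressure low, hard starting (predicts engine temperature high, not engine temperature normal)
(B) failing alternator — fails on engine temperature normal, knocking noise, exhaust lean, visible smoke (predicts engine temperature high, not engine temperature normal; predicts exhaust rich, not exhaust lean)
(C) faulty oxygen sensor — does not account for exhaust lean, hard starting
(D) cracked intake manifold — fails on oil pressure low, visible smoke (predicts oil pressure normal, not oil pressure low)
Every candidate fails on at least one observation.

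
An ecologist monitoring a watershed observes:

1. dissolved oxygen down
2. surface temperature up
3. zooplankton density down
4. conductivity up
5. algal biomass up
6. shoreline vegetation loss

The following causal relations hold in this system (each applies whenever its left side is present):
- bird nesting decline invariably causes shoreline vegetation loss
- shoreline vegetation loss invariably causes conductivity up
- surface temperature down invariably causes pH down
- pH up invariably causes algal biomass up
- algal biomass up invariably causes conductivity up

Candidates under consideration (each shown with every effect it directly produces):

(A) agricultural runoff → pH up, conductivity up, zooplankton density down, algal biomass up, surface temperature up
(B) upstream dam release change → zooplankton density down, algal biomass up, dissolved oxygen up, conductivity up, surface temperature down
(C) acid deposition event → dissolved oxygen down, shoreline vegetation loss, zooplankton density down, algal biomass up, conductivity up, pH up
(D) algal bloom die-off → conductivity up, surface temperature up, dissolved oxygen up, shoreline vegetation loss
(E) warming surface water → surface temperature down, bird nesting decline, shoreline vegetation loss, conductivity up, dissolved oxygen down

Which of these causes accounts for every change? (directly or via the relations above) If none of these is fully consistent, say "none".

none

Testing each hypothesis:
(A) agricultural runoff — dissolved oxygen down miss; surface temperature up match; zooplankton density down match; conductivity up match; algal biomass up match; shoreline vegetation loss miss
(B) upstream dam release change — dissolved oxygen down miss; surface temperature up miss; zooplankton density down match; conductivity up match; algal biomass up match; shoreline vegetation loss miss
(C) acid deposition event — does not account for surface temperature up
(D) algal bloom die-off — dissolved oxygen down miss; surface temperature up match; zooplankton density down miss; conductivity up match; algal biomass up miss; shoreline vegetation loss match
(E) warming surface water — dissolved oxygen down match; surface temperature up miss; zooplankton density down miss; conductivity up match; algal biomass up miss; shoreline vegetation loss match
Every candidate fails on at least one observation.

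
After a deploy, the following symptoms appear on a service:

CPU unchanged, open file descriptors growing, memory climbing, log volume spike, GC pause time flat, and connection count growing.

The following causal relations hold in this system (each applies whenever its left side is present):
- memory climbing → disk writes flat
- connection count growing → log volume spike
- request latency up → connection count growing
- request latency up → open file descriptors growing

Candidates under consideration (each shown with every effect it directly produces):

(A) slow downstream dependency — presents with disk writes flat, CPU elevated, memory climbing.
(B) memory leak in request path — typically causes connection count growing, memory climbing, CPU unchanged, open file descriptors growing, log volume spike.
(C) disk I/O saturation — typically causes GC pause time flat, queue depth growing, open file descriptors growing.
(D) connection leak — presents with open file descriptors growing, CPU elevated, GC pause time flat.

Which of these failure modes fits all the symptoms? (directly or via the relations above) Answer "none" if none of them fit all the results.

none

Testing each hypothesis:
(A) slow downstream dependency — CPU unchanged -; open file descriptors growing -; memory climbing +; log volume spike -; GC pause time flat -; connection count growing -
(B) memory leak in request path — CPU unchanged +; open file descriptors growing +; memory climbing +; log volume spike +; GC pause time flat -; connection count growing +
(C) disk I/O saturation — does not account for CPU unchanged, memory climbing, log volume spike, connection count growing
(D) connection leak — CPU unchanged -; open file descriptors growing +; memory climbing -; log volume spike -; GC pause time flat +; connection count growing -
No candidate is consistent with all observations.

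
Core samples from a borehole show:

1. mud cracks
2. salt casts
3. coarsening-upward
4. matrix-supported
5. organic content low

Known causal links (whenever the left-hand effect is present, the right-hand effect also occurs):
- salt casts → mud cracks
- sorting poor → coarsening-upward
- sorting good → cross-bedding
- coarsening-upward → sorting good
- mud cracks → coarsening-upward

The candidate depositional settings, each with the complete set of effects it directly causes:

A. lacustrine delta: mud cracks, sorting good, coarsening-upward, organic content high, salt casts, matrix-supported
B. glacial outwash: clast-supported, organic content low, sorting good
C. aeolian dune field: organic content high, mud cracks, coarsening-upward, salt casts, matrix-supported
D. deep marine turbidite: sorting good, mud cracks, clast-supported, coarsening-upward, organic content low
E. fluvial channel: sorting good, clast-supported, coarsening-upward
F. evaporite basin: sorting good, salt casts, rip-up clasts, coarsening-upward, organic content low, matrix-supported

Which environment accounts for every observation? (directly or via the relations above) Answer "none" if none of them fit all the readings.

F

Checking each candidate against the observations:
(A) lacustrine delta — mud cracks +; salt casts +; coarsening-upward +; matrix-supported +; organic content low -
(B) glacial outwash — mud cracks -; salt casts -; coarsening-upward -; matrix-supported -; organic content low +
(C) aeolian dune field — mud cracks +; salt casts +; coarsening-upward +; matrix-supported +; organic content low -
(D) deep marine turbidite — fails on salt casts, matrix-supported (predicts clast-supported, not matrix-supported)
(E) fluvial channel — fails on mud cracks, salt casts, matrix-supported, organic content low (predicts clast-supported, not matrix-supported)
(F) evaporite basin — mud cracks + (via salt casts → mud cracks); salt casts +; coarsening-upward +; matrix-supported +; organic content low +
(F) is the only candidate with no mismatches.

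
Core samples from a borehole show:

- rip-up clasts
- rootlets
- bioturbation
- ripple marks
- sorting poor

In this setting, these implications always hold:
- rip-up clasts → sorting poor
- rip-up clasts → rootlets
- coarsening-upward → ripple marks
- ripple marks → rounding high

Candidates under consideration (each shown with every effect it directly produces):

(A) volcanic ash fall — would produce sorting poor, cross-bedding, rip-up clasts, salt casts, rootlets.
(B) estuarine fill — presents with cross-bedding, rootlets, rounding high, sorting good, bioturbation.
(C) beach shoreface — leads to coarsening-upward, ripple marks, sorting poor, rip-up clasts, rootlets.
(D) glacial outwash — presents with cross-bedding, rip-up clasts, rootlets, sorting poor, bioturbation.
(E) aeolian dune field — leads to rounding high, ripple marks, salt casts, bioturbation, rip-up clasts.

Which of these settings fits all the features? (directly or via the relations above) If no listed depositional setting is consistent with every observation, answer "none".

E

Checking each candidate against the observations:
(A) volcanic ash fall — rip-up clasts yes; rootlets yes; bioturbation NO; ripple marks NO; sorting poor yes
(B) estuarine fill — rip-up clasts NO; rootlets yes; bioturbation yes; ripple marks NO; sorting poor NO
(C) beach shoreface — rip-up clasts yes; rootlets yes; bioturbation NO; ripple marks yes; sorting poor yes
(D) glacial outwash — rip-up clasts yes; rootlets yes; bioturbation yes; ripple marks NO; sorting poor yes
(E) aeolian dune field — rip-up clasts yes; rootlets yes (by rip-up clasts → rootlets); bioturbation yes; ripple marks yes; sorting poor yes (by rip-up clasts → sorting poor)
Only (E) is consistent with every observation.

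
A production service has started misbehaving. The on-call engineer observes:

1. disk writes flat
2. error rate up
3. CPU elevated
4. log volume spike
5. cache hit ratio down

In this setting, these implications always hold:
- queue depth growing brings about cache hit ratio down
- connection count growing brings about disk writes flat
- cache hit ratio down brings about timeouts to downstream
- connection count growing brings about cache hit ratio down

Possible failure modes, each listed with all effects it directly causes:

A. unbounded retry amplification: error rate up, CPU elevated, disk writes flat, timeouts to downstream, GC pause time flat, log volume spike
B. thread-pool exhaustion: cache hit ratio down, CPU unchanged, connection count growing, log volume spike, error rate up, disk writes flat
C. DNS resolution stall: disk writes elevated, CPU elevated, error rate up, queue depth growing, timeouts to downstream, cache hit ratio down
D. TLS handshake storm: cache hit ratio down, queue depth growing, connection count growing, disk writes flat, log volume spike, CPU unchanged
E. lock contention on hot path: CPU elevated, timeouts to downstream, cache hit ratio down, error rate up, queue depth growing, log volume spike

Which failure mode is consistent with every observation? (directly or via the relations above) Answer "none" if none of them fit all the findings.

none

Testing each hypothesis:
(A) unbounded retry amplification — disk writes flat match; error rate up match; CPU elevated match; log volume spike match; cache hit ratio down miss
(B) thread-pool exhaustion — fails on CPU elevated (predicts CPU unchanged, not CPU elevated)
(C) DNS resolution stall — fails on disk writes flat, log volume spike (predicts disk writes elevated, not disk writes flat)
(D) TLS handshake storm — disk writes flat match; error rate up miss; CPU elevated miss; log volume spike match; cache hit ratio down match
(E) lock contention on hot path — disk writes flat miss; error rate up match; CPU elevated match; log volume spike match; cache hit ratio down match
None of the listed candidates fits everything.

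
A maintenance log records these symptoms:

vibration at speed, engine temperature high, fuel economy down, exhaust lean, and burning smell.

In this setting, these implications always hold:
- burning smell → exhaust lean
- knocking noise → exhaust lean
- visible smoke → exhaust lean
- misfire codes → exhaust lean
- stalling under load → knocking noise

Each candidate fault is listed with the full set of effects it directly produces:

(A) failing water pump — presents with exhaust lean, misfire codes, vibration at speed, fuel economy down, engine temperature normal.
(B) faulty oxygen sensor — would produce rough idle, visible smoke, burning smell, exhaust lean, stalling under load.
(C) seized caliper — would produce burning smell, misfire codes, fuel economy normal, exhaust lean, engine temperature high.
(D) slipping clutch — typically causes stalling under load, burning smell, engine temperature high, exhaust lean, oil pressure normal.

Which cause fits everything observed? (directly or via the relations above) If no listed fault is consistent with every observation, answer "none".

Checking each candidate against the observations:
(A) failing water pump — fails on engine temperature high, burning smell (predicts engine temperature normal, not engine temperature high)
(B) faulty oxygen sensor — does not account for vibration at speed, engine temperature high, fuel economy down
(C) seized caliper — fails on vibration at speed, fuel economy down (predicts fuel economy normal, not fuel economy down)
(D) slipping clutch — does not account for vibration at speed, fuel economy down
None of the listed candidates fits everything.

none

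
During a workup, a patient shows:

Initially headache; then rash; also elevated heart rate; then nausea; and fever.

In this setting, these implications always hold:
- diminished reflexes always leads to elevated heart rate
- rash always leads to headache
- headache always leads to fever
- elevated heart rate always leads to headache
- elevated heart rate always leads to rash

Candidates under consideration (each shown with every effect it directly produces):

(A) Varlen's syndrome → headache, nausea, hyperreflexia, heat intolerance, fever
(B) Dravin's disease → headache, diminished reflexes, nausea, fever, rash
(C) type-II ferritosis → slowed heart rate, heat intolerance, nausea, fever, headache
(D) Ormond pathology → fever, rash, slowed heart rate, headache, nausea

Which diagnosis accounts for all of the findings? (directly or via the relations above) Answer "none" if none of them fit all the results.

Checking each candidate against the observations:
(A) Varlen's syndrome — headache match; rash miss; elevated heart rate miss; nausea match; fever match
(B) Dravin's disease — headache match; rash match; elevated heart rate match (through diminished reflexes → elevated heart rate); nausea match; fever match
(C) type-II ferritosis — fails on rash, elevated heart rate (predicts slowed heart rate, not elevated heart rate)
(D) Ormond pathology — fails on elevated heart rate (predicts slowed heart rate, not elevated heart rate)
(B) is the only candidate with no mismatches.

B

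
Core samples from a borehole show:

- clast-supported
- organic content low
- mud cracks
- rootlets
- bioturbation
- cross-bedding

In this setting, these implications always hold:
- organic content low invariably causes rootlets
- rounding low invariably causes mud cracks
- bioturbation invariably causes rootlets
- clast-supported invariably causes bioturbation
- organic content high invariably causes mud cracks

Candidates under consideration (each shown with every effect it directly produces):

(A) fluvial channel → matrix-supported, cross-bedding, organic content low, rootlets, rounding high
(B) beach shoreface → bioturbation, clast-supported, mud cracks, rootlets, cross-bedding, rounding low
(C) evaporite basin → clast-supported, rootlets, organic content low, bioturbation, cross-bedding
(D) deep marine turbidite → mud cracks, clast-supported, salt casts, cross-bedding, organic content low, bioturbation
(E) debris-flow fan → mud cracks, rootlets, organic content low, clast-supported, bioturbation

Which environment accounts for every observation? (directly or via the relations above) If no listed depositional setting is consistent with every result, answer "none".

D

Testing each hypothesis:
(A) fluvial channel — fails on clast-supported, mud cracks, bioturbation (predicts matrix-supported, not clast-supported)
(B) beach shoreface — does not account for organic content low
(C) evaporite basin — clast-supported ✓; organic content low ✓; mud cracks ✗; rootlets ✓; bioturbation ✓; cross-bedding ✓
(D) deep marine turbidite — accounts for every observation (rootlets via bioturbation → rootlets)
(E) debris-flow fan — clast-supported ✓; organic content low ✓; mud cracks ✓; rootlets ✓; bioturbation ✓; cross-bedding ✗
Only (D) is consistent with every observation.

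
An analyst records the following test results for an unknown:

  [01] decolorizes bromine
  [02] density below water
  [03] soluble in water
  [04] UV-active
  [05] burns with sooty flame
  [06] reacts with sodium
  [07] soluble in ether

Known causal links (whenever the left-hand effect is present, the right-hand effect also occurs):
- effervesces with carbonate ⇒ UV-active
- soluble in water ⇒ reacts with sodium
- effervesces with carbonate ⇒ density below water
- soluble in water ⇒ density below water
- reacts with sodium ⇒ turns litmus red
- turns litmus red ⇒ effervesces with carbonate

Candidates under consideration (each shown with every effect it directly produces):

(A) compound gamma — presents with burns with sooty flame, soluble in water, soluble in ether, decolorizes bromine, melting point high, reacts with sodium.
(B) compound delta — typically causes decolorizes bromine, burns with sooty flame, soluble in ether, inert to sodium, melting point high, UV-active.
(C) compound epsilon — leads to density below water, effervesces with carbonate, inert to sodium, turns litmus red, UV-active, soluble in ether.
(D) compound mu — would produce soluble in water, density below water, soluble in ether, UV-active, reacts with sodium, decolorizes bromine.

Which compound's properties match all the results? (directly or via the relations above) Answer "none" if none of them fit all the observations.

A

Per-candidate check:
(A) compound gamma — accounts for every observation (density below water by soluble in water → density below water)
(B) compound delta — decolorizes bromine yes; density below water NO; soluble in water NO; UV-active yes; burns with sooty flame yes; reacts with sodium NO; soluble in ether yes
(C) compound epsilon — decolorizes bromine NO; density below water yes; soluble in water NO; UV-active yes; burns with sooty flame NO; reacts with sodium NO; soluble in ether yes
(D) compound mu — decolorizes bromine yes; density below water yes; soluble in water yes; UV-active yes; burns with sooty flame NO; reacts with sodium yes; soluble in ether yes
(A) is the only candidate with no mismatches.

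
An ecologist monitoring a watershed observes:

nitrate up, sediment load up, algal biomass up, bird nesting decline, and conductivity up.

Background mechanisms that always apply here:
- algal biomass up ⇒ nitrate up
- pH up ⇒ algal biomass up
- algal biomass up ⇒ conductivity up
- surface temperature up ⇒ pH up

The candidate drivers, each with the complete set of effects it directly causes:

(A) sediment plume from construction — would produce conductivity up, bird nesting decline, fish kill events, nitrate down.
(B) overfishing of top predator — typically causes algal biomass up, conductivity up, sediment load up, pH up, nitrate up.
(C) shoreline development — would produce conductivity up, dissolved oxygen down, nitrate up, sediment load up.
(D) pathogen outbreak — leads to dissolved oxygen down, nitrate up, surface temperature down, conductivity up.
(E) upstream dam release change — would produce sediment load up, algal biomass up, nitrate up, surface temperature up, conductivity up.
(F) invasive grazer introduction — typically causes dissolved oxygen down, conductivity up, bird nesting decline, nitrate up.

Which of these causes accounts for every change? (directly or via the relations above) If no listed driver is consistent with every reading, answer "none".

none

Checking each candidate against the observations:
(A) sediment plume from construction — fails on nitrate up, sediment load up, algal biomass up (predicts nitrate down, not nitrate up)
(B) overfishing of top predator — does not account for bird nesting decline
(C) shoreline development — nitrate up yes; sediment load up yes; algal biomass up NO; bird nesting decline NO; conductivity up yes
(D) pathogen outbreak — does not account for sediment load up, algal biomass up, bird nesting decline
(E) upstream dam release change — nitrate up yes; sediment load up yes; algal biomass up yes; bird nesting decline NO; conductivity up yes
(F) invasive grazer introduction — nitrate up yes; sediment load up NO; algal biomass up NO; bird nesting decline yes; conductivity up yes
No candidate is consistent with all observations.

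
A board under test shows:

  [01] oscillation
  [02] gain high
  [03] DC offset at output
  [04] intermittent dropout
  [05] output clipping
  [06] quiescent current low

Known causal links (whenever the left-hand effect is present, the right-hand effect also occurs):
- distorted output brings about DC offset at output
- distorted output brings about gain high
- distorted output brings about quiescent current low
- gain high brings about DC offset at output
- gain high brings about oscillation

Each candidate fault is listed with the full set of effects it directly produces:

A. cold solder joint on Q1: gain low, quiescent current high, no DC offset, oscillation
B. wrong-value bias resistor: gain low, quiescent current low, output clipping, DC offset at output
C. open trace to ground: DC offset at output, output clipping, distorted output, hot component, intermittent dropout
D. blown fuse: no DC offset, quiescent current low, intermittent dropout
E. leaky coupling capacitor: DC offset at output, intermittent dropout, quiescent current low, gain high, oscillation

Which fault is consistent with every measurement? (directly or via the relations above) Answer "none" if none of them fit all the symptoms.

Testing each hypothesis:
(A) cold solder joint on Q1 — oscillation ✓; gain high ✗; DC offset at output ✗; intermittent dropout ✗; output clipping ✗; quiescent current low ✗
(B) wrong-value bias resistor — fails on oscillation, gain high, intermittent dropout (predicts gain low, not gain high)
(C) open trace to ground — oscillation ✓ (through distorted output → gain high → oscillation); gain high ✓ (through distorted output → gain high); DC offset at output ✓; intermittent dropout ✓; output clipping ✓; quiescent current low ✓ (through distorted output → quiescent current low)
(D) blown fuse — fails on oscillation, gain high, DC offset at output, output clipping (predicts no DC offset, not DC offset at output)
(E) leaky coupling capacitor — does not account for output clipping
Only (C) is consistent with every observation.

C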